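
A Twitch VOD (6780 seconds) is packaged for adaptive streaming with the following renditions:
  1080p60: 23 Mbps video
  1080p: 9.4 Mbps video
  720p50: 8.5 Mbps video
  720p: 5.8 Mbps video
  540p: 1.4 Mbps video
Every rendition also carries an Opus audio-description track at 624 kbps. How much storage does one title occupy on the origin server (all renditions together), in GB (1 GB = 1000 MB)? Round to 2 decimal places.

Audio: 624 kbps = 0.624 Mbps.
Sum of rendition bitrates: (23+0.624) + (9.4+0.624) + (8.5+0.624) + (5.8+0.624) + (1.4+0.624) = 51.220 Mbps.
× 6780 s = 347,272 Mb = 43,409 MB = 43.41 GB.

43.41 GB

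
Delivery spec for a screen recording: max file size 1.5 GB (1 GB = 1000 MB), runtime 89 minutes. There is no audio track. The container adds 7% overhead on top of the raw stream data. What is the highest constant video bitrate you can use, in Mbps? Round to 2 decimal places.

Budget: 1.5 GB = 12000.0 Mb.
Stream payload after overhead: 12000.0 / 1.07 = 11215.0 Mb.
89 min = 5340 s
Total bitrate budget: 11215.0 Mb / 5340 s = 2.100 Mbps.

2.10 Mbps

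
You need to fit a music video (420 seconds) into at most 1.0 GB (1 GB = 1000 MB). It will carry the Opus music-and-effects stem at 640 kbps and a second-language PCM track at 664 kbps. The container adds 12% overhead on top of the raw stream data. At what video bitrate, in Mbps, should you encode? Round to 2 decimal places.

Budget: 1.0 GB = 8000.0 Mb.
Stream payload after overhead: 8000.0 / 1.12 = 7142.9 Mb.
Total bitrate budget: 7142.9 Mb / 420 s = 17.007 Mbps.
Audio total: 640 + 664 = 1304 kbps = 1.304 Mbps.
Video: 17.007 − 1.304 = 15.703 Mbps.

15.70 Mbps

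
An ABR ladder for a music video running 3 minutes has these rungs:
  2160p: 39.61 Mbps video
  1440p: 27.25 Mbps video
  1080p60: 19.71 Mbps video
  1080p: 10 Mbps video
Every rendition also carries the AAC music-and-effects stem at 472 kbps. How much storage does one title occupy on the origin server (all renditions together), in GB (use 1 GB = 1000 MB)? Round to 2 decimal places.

2.22 GB

3 min = 180 s
Audio: 472 kbps = 0.472 Mbps.
Sum of rendition bitrates: (39.61+0.472) + (27.25+0.472) + (19.71+0.472) + (10+0.472) = 98.458 Mbps.
× 180 s = 17,722 Mb = 2,215 MB = 2.215 GB.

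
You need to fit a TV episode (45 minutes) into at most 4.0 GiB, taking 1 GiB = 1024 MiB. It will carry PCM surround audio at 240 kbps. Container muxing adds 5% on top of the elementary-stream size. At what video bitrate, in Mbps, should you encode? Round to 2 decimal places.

11.88 Mbps

Budget: 4.0 GiB = 34359.7 Mb.
Stream payload after overhead: 34359.7 / 1.05 = 32723.6 Mb.
45 min = 2700 s
Total bitrate budget: 32723.6 Mb / 2700 s = 12.120 Mbps.
Audio: 240 kbps = 0.240 Mbps.
Video: 12.120 − 0.240 = 11.880 Mbps.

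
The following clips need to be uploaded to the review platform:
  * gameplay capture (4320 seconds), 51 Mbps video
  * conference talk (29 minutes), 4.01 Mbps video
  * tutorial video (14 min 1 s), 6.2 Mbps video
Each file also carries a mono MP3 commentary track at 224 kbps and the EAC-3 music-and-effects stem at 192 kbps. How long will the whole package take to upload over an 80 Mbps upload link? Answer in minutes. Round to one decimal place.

49.0 minutes

Audio total: 224 + 192 = 416 kbps = 0.416 Mbps.
gameplay capture: 51.416 Mbps × 4320 s = 222117.1 Mb
conference talk: 4.426 Mbps × 1740 s = 7701.2 Mb
tutorial video: 6.616 Mbps × 841 s = 5564.1 Mb
Total: 235382.4 Mb = 29422.8 MB.
At 80 Mbps: 235382.4 / 80 = 2942 s ≈ 49 minutes.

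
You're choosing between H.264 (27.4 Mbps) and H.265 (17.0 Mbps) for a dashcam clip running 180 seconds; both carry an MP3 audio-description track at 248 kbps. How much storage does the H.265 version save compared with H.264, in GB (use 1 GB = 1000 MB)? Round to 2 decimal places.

Audio: 248 kbps = 0.248 Mbps.
H.264: 27.648 Mbps × 180 s = 4976.6 Mb = 0.622 GB.
H.265: 17.248 Mbps × 180 s = 3104.6 Mb = 0.388 GB.
Saving: 0.622 − 0.388 = 0.234 GB.

0.23 GB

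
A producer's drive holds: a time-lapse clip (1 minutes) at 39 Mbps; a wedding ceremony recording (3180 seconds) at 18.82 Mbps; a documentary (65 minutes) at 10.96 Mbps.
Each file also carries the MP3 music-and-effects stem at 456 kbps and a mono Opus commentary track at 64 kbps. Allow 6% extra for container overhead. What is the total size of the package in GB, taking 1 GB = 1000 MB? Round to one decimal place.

Audio total: 456 + 64 = 520 kbps = 0.520 Mbps.
time-lapse clip: 39.520 Mbps × 60 s × 1.06 = 2513.5 Mb
wedding ceremony recording: 19.340 Mbps × 3180 s × 1.06 = 65191.3 Mb
documentary: 11.480 Mbps × 3900 s × 1.06 = 47458.3 Mb
Total: 115163.1 Mb = 14395.4 MB.
= 14.40 GB.

14.4 GB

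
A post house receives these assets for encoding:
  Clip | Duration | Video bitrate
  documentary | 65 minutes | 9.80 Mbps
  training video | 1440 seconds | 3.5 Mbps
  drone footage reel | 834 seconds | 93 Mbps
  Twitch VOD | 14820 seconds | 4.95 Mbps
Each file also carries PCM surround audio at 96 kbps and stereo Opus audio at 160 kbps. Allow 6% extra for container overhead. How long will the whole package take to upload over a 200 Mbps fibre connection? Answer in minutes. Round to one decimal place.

17.6 minutes

Audio total: 96 + 160 = 256 kbps = 0.256 Mbps.
documentary: 10.056 Mbps × 3900 s × 1.06 = 41571.5 Mb
training video: 3.756 Mbps × 1440 s × 1.06 = 5733.2 Mb
drone footage reel: 93.256 Mbps × 834 s × 1.06 = 82442.0 Mb
Twitch VOD: 5.206 Mbps × 14820 s × 1.06 = 81782.1 Mb
Total: 211528.8 Mb = 26441.1 MB.
At 200 Mbps: 211528.8 / 200 = 1058 s ≈ 17.6 minutes.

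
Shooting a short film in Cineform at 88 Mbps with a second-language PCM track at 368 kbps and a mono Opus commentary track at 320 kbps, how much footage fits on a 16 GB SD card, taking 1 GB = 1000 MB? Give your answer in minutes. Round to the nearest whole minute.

Audio total: 368 + 320 = 688 kbps = 0.688 Mbps.
Total bitrate: 88 + 0.688 = 88.688 Mbps.
Capacity: 16 GB = 128,000 Mb.
Recording time: 128,000 / 88.688 = 1,443 s ≈ 24.1 minutes.

24 minutes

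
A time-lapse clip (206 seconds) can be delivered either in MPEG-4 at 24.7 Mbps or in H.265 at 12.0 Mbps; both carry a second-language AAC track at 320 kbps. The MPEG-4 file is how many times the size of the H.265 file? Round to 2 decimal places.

2.03

Audio: 320 kbps = 0.320 Mbps.
MPEG-4: 25.020 Mbps × 206 s = 5154.1 Mb = 0.644 GB.
H.265: 12.320 Mbps × 206 s = 2537.9 Mb = 0.317 GB.
Ratio: 0.644 / 0.317 = 2.031.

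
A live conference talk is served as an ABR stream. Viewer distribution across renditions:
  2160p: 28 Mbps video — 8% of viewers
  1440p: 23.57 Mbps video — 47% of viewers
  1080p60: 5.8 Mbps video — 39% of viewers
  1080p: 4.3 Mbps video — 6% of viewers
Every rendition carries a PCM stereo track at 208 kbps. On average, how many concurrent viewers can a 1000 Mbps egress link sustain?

Audio: 208 kbps = 0.208 Mbps.
Average per-viewer bitrate: 0.08×28.208 + 0.47×23.778 + 0.39×6.008 + 0.06×4.508 = 16.046 Mbps.
1000 Mbps = 1,000 Mbps; 1,000 / 16.046 = 62.32 → 62.

62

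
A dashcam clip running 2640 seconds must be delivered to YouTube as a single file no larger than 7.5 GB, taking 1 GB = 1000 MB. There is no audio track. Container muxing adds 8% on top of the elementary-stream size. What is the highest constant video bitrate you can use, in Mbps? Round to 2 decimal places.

21.04 Mbps

Budget: 7.5 GB = 60000.0 Mb.
Stream payload after overhead: 60000.0 / 1.08 = 55555.6 Mb.
Total bitrate budget: 55555.6 Mb / 2640 s = 21.044 Mbps.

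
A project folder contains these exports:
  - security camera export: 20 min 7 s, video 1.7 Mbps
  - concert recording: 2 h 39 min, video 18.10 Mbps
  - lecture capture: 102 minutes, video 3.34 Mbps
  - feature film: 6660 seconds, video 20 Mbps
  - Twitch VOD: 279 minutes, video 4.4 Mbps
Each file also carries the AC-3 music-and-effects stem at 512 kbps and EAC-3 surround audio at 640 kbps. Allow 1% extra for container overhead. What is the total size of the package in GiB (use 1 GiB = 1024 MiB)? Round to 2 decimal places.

Audio total: 512 + 640 = 1152 kbps = 1.152 Mbps.
security camera export: 2.852 Mbps × 1207 s × 1.01 = 3476.8 Mb
concert recording: 19.252 Mbps × 9540 s × 1.01 = 185500.7 Mb
lecture capture: 4.492 Mbps × 6120 s × 1.01 = 27766.0 Mb
feature film: 21.152 Mbps × 6660 s × 1.01 = 142281.0 Mb
Twitch VOD: 5.552 Mbps × 16740 s × 1.01 = 93869.9 Mb
Total: 452894.4 Mb = 56611.8 MB.
= 52.72 GiB.

52.72 GiB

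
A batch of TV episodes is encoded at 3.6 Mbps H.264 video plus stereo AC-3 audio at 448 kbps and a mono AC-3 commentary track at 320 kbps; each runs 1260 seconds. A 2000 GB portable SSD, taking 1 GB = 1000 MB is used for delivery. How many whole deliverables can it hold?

2907

Audio total: 448 + 320 = 768 kbps = 0.768 Mbps.
Total bitrate: 4.368 Mbps.
Per item: 4.368 Mbps × 1260 s = 5,504 Mb = 688.0 MB.
Capacity: 2000 GB = 16,000,000 Mb; 2907.15 items → 2907 complete.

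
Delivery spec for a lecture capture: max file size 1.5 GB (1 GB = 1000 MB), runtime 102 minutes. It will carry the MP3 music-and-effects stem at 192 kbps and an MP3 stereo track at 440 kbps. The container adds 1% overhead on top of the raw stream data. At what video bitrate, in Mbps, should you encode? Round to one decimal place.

Budget: 1.5 GB = 12000.0 Mb.
Stream payload after overhead: 12000.0 / 1.01 = 11881.2 Mb.
102 min = 6120 s
Total bitrate budget: 11881.2 Mb / 6120 s = 1.941 Mbps.
Audio total: 192 + 440 = 632 kbps = 0.632 Mbps.
Video: 1.941 − 0.632 = 1.309 Mbps.

1.3 Mbps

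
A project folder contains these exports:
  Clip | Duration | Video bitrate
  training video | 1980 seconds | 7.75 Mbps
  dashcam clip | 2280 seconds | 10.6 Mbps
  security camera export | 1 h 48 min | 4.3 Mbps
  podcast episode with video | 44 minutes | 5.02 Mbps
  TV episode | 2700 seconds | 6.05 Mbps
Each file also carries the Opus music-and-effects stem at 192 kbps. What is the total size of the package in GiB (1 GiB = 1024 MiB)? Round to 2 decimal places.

Audio: 192 kbps = 0.192 Mbps.
training video: 7.942 Mbps × 1980 s = 15725.2 Mb
dashcam clip: 10.792 Mbps × 2280 s = 24605.8 Mb
security camera export: 4.492 Mbps × 6480 s = 29108.2 Mb
podcast episode with video: 5.212 Mbps × 2640 s = 13759.7 Mb
TV episode: 6.242 Mbps × 2700 s = 16853.4 Mb
Total: 100052.2 Mb = 12506.5 MB.
= 11.65 GiB.

11.65 GiB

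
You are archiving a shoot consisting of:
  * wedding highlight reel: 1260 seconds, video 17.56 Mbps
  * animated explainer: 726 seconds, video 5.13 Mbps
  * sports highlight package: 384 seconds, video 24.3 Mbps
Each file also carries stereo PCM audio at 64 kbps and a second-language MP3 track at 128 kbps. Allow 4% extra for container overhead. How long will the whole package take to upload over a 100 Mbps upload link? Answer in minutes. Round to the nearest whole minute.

Audio total: 64 + 128 = 192 kbps = 0.192 Mbps.
wedding highlight reel: 17.752 Mbps × 1260 s × 1.04 = 23262.2 Mb
animated explainer: 5.322 Mbps × 726 s × 1.04 = 4018.3 Mb
sports highlight package: 24.492 Mbps × 384 s × 1.04 = 9781.1 Mb
Total: 37061.7 Mb = 4632.7 MB.
At 100 Mbps: 37061.7 / 100 = 371 s ≈ 6.18 minutes.

6 minutes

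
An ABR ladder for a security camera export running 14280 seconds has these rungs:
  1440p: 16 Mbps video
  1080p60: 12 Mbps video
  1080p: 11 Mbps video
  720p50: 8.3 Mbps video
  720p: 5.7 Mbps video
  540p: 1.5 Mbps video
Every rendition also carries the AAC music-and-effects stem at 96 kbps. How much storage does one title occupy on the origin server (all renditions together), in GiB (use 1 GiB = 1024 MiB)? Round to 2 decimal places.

Audio: 96 kbps = 0.096 Mbps.
Sum of rendition bitrates: (16+0.096) + (12+0.096) + (11+0.096) + (8.3+0.096) + (5.7+0.096) + (1.5+0.096) = 55.076 Mbps.
× 14280 s = 786,485 Mb = 98,311 MB = 91.56 GiB.

91.56 GiB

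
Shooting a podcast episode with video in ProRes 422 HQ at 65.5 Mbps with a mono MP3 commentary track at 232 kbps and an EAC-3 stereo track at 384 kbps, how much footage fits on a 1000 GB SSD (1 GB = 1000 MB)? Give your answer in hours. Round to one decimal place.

33.6 hours

Audio total: 232 + 384 = 616 kbps = 0.616 Mbps.
Total bitrate: 65.5 + 0.616 = 66.116 Mbps.
Capacity: 1000 GB = 8,000,000 Mb.
Recording time: 8,000,000 / 66.116 = 120,999 s ≈ 33.6 hours.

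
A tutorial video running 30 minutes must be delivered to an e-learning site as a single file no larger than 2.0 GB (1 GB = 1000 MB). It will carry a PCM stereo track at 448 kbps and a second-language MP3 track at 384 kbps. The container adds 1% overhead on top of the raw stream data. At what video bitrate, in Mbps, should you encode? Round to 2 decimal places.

7.97 Mbps

Budget: 2.0 GB = 16000.0 Mb.
Stream payload after overhead: 16000.0 / 1.01 = 15841.6 Mb.
30 min = 1800 s
Total bitrate budget: 15841.6 Mb / 1800 s = 8.801 Mbps.
Audio total: 448 + 384 = 832 kbps = 0.832 Mbps.
Video: 8.801 − 0.832 = 7.969 Mbps.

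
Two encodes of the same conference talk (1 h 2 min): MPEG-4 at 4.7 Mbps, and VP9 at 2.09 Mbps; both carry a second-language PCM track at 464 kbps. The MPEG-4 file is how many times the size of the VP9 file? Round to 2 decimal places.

2.02

1 h 2 min = 62 min = 3720 s
Audio: 464 kbps = 0.464 Mbps.
MPEG-4: 5.164 Mbps × 3720 s = 19210.1 Mb = 2.236 GiB.
VP9: 2.554 Mbps × 3720 s = 9500.9 Mb = 1.106 GiB.
Ratio: 2.236 / 1.106 = 2.022.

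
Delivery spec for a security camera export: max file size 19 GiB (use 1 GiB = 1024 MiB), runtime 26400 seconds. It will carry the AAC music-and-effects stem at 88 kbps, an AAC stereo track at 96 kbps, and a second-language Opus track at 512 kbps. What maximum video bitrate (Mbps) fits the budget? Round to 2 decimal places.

Budget: 19 GiB = 163208.8 Mb.
Total bitrate budget: 163208.8 Mb / 26400 s = 6.182 Mbps.
Audio total: 88 + 96 + 512 = 696 kbps = 0.696 Mbps.
Video: 6.182 − 0.696 = 5.486 Mbps.

5.49 Mbps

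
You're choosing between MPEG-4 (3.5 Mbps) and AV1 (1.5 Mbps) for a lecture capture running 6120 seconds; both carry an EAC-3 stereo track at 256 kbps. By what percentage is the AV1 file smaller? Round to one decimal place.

53.2%

Audio: 256 kbps = 0.256 Mbps.
MPEG-4: 3.756 Mbps × 6120 s = 22986.7 Mb = 2.873 GB.
AV1: 1.756 Mbps × 6120 s = 10746.7 Mb = 1.343 GB.
Reduction: (1 − 1.343/2.873) × 100 = 53.25%.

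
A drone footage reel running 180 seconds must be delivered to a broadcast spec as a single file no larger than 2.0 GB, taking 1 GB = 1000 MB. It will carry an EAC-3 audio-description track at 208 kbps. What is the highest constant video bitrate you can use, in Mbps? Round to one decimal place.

88.7 Mbps

Budget: 2.0 GB = 16000.0 Mb.
Total bitrate budget: 16000.0 Mb / 180 s = 88.889 Mbps.
Audio: 208 kbps = 0.208 Mbps.
Video: 88.889 − 0.208 = 88.681 Mbps.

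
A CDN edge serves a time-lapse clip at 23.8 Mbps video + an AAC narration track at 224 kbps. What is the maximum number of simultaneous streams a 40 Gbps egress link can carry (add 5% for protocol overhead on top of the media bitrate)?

Audio: 224 kbps = 0.224 Mbps.
Per-viewer media rate: 24.024 Mbps.
On the wire with 5% overhead: 25.225 Mbps.
40 Gbps = 40,000 Mbps; 40,000 / 25.225 = 1585.72 → 1585 viewers.

1585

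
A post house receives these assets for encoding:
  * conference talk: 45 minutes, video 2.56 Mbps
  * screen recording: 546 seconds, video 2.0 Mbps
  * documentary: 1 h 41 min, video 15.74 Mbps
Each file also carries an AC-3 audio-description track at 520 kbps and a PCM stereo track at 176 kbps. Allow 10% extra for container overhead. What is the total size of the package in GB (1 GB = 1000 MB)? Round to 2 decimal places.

Audio total: 520 + 176 = 696 kbps = 0.696 Mbps.
conference talk: 3.256 Mbps × 2700 s × 1.10 = 9670.3 Mb
screen recording: 2.696 Mbps × 546 s × 1.10 = 1619.2 Mb
documentary: 16.436 Mbps × 6060 s × 1.10 = 109562.4 Mb
Total: 120851.9 Mb = 15106.5 MB.
= 15.11 GB.

15.11 GB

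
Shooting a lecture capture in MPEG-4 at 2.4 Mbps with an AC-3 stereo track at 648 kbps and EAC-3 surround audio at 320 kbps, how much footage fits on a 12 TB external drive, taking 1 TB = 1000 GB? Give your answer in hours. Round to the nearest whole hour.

7918 hours

Audio total: 648 + 320 = 968 kbps = 0.968 Mbps.
Total bitrate: 2.4 + 0.968 = 3.368 Mbps.
Capacity: 12 TB = 96,000,000 Mb.
Recording time: 96,000,000 / 3.368 = 28,503,563 s ≈ 7,918 hours.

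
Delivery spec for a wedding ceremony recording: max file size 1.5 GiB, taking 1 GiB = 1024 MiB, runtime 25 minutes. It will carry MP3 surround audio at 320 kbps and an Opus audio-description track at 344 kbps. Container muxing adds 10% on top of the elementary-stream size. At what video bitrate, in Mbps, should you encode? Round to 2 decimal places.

7.15 Mbps

Budget: 1.5 GiB = 12884.9 Mb.
Stream payload after overhead: 12884.9 / 1.10 = 11713.5 Mb.
25 min = 1500 s
Total bitrate budget: 11713.5 Mb / 1500 s = 7.809 Mbps.
Audio total: 320 + 344 = 664 kbps = 0.664 Mbps.
Video: 7.809 − 0.664 = 7.145 Mbps.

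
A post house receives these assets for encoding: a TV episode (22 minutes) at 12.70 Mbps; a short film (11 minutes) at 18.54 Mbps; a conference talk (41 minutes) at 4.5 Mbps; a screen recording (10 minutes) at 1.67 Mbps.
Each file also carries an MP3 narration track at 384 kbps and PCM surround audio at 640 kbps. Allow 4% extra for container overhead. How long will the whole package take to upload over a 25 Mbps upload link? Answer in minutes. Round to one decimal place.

32.1 minutes

Audio total: 384 + 640 = 1024 kbps = 1.024 Mbps.
TV episode: 13.724 Mbps × 1320 s × 1.04 = 18840.3 Mb
short film: 19.564 Mbps × 660 s × 1.04 = 13428.7 Mb
conference talk: 5.524 Mbps × 2460 s × 1.04 = 14132.6 Mb
screen recording: 2.694 Mbps × 600 s × 1.04 = 1681.1 Mb
Total: 48082.7 Mb = 6010.3 MB.
At 25 Mbps: 48082.7 / 25 = 1923 s ≈ 32.1 minutes.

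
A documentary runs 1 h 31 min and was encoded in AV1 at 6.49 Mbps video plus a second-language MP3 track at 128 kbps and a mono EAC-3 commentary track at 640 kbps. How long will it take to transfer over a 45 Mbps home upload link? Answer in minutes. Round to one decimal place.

1 h 31 min = 91 min = 5460 s
Audio total: 128 + 640 = 768 kbps = 0.768 Mbps.
Total bitrate: 7.258 Mbps.
File: 7.258 Mbps × 5460 s = 39628.7 Mb.
At 45 Mbps: 39628.7 / 45 = 880.6 s ≈ 14.7 minutes.

14.7 minutes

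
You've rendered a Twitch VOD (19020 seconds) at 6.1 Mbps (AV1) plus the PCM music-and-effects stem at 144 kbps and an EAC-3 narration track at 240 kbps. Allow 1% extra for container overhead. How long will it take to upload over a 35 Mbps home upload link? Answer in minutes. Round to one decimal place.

Audio total: 144 + 240 = 384 kbps = 0.384 Mbps.
Total bitrate: 6.484 Mbps.
File: 6.484 Mbps × 19020 s = 123325.7 Mb.
With 1% container overhead: ×1.01. → 124558.9 Mb.
At 35 Mbps: 124558.9 / 35 = 3558.8 s ≈ 59.3 minutes.

59.3 minutes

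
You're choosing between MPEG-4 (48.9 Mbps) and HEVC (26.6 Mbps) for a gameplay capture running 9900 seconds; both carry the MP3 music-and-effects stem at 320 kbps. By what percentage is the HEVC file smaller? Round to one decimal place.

45.3%

Audio: 320 kbps = 0.320 Mbps.
MPEG-4: 49.220 Mbps × 9900 s = 487278.0 Mb = 60.910 GB.
HEVC: 26.920 Mbps × 9900 s = 266508.0 Mb = 33.313 GB.
Reduction: (1 − 33.313/60.910) × 100 = 45.31%.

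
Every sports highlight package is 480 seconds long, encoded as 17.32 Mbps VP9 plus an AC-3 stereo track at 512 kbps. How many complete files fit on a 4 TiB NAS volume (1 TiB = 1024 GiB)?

4110

Audio: 512 kbps = 0.512 Mbps.
Total bitrate: 17.832 Mbps.
Per item: 17.832 Mbps × 480 s = 8,559 Mb = 1,070 MB.
Capacity: 4 TiB = 35,184,372 Mb; 4110.63 items → 4110 complete.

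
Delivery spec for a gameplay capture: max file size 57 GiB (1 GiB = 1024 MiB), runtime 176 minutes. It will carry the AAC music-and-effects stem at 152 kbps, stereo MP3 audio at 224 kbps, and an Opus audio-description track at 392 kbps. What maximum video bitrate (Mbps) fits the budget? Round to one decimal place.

45.6 Mbps

Budget: 57 GiB = 489626.3 Mb.
176 min = 10560 s
Total bitrate budget: 489626.3 Mb / 10560 s = 46.366 Mbps.
Audio total: 152 + 224 + 392 = 768 kbps = 0.768 Mbps.
Video: 46.366 − 0.768 = 45.598 Mbps.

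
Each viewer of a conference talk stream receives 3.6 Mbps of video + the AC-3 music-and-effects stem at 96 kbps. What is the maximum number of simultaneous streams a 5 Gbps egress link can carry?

Audio: 96 kbps = 0.096 Mbps.
Per-viewer media rate: 3.696 Mbps.
5 Gbps = 5,000 Mbps; 5,000 / 3.696 = 1352.81 → 1352 viewers.

1352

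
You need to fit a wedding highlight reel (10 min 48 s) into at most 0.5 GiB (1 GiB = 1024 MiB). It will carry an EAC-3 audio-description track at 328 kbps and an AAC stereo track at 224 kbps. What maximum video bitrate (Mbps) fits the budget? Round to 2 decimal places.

6.08 Mbps

Budget: 0.5 GiB = 4295.0 Mb.
10 min 48 s = 648 s
Total bitrate budget: 4295.0 Mb / 648 s = 6.628 Mbps.
Audio total: 328 + 224 = 552 kbps = 0.552 Mbps.
Video: 6.628 − 0.552 = 6.076 Mbps.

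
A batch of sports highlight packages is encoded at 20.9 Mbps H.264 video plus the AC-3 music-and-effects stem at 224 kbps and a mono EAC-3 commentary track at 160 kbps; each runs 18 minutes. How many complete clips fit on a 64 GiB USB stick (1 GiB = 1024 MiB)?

18 min = 1080 s
Audio total: 224 + 160 = 384 kbps = 0.384 Mbps.
Total bitrate: 21.284 Mbps.
Per item: 21.284 Mbps × 1080 s = 22,987 Mb = 2,873 MB.
Capacity: 64 GiB = 549,756 Mb; 23.92 items → 23 complete.

23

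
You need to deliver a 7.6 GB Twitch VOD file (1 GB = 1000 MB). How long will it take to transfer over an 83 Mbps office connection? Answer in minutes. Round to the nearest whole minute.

12 minutes

File: 7.6 GB = 60800.0 Mb.
At 83 Mbps: 60800.0 / 83 = 732.5 s ≈ 12.2 minutes.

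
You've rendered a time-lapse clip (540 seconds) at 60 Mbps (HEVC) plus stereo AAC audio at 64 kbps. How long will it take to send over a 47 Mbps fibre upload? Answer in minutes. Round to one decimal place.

Audio: 64 kbps = 0.064 Mbps.
Total bitrate: 60.064 Mbps.
File: 60.064 Mbps × 540 s = 32434.6 Mb.
At 47 Mbps: 32434.6 / 47 = 690.1 s ≈ 11.5 minutes.

11.5 minutes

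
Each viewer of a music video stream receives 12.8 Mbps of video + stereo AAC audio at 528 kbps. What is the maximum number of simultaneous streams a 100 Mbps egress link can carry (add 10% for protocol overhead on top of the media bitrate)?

6

Audio: 528 kbps = 0.528 Mbps.
Per-viewer media rate: 13.328 Mbps.
On the wire with 10% overhead: 14.661 Mbps.
100 Mbps = 100.0 Mbps; 100.0 / 14.661 = 6.82 → 6 viewers.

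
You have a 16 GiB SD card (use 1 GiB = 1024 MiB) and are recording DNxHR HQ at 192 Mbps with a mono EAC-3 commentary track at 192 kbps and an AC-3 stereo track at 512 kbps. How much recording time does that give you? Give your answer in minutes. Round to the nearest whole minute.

12 minutes

Audio total: 192 + 512 = 704 kbps = 0.704 Mbps.
Total bitrate: 192 + 0.704 = 192.704 Mbps.
Capacity: 16 GiB = 137,439 Mb.
Recording time: 137,439 / 192.704 = 713.2 s ≈ 11.9 minutes.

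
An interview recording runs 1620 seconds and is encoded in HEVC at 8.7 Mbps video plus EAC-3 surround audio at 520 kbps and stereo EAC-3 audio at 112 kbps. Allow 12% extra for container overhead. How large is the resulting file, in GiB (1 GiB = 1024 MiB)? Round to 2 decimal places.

Audio total: 520 + 112 = 632 kbps = 0.632 Mbps.
Total bitrate: 8.7 + 0.632 = 9.332 Mbps.
Stream data: 9.332 Mbps × 1620 s = 15117.8 Mb.
With 12% container overhead: ×1.12.
16,932 Mb = 2,116,497,600 bytes ÷ 1,073,741,824 = 1.971 GiB.

1.97 GiB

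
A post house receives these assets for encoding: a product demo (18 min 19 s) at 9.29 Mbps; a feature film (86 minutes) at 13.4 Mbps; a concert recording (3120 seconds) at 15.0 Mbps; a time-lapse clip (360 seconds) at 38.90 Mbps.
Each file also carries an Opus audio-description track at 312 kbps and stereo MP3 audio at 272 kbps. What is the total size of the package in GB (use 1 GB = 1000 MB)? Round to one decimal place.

18.2 GB

Audio total: 312 + 272 = 584 kbps = 0.584 Mbps.
product demo: 9.874 Mbps × 1099 s = 10851.5 Mb
feature film: 13.984 Mbps × 5160 s = 72157.4 Mb
concert recording: 15.584 Mbps × 3120 s = 48622.1 Mb
time-lapse clip: 39.484 Mbps × 360 s = 14214.2 Mb
Total: 145845.3 Mb = 18230.7 MB.
= 18.23 GB.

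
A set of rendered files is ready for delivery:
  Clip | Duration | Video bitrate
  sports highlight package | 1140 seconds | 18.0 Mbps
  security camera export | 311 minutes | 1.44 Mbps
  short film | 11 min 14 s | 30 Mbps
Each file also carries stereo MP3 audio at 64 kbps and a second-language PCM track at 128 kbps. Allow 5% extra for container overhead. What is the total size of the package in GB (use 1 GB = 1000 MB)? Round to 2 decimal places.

Audio total: 64 + 128 = 192 kbps = 0.192 Mbps.
sports highlight package: 18.192 Mbps × 1140 s × 1.05 = 21775.8 Mb
security camera export: 1.632 Mbps × 18660 s × 1.05 = 31975.8 Mb
short film: 30.192 Mbps × 674 s × 1.05 = 21366.9 Mb
Total: 75118.5 Mb = 9389.8 MB.
= 9.390 GB.

9.39 GB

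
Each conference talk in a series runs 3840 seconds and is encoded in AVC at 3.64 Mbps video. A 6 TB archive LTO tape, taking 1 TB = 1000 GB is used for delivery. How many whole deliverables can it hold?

Per item: 3.640 Mbps × 3840 s = 13,978 Mb = 1,747 MB.
Capacity: 6 TB = 48,000,000 Mb; 3434.07 items → 3434 complete.

3434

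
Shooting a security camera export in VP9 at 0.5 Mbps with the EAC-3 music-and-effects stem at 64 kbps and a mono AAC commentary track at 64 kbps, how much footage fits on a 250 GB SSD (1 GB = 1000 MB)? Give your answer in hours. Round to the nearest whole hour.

885 hours

Audio total: 64 + 64 = 128 kbps = 0.128 Mbps.
Total bitrate: 0.5 + 0.128 = 0.628 Mbps.
Capacity: 250 GB = 2,000,000 Mb.
Recording time: 2,000,000 / 0.628 = 3,184,713 s ≈ 885 hours.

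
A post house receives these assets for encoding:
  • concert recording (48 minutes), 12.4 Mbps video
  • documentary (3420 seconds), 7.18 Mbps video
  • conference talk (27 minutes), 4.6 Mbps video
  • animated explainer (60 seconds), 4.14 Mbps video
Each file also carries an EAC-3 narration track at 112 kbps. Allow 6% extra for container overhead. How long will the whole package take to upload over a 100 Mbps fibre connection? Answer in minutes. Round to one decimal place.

Audio: 112 kbps = 0.112 Mbps.
concert recording: 12.512 Mbps × 2880 s × 1.06 = 38196.6 Mb
documentary: 7.292 Mbps × 3420 s × 1.06 = 26435.0 Mb
conference talk: 4.712 Mbps × 1620 s × 1.06 = 8091.4 Mb
animated explainer: 4.252 Mbps × 60 s × 1.06 = 270.4 Mb
Total: 72993.5 Mb = 9124.2 MB.
At 100 Mbps: 72993.5 / 100 = 730 s ≈ 12.2 minutes.

12.2 minutes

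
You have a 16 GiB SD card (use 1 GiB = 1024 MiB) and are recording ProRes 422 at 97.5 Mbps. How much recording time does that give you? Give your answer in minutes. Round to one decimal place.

23.5 minutes

Capacity: 16 GiB = 137,439 Mb.
Recording time: 137,439 / 97.500 = 1,410 s ≈ 23.5 minutes.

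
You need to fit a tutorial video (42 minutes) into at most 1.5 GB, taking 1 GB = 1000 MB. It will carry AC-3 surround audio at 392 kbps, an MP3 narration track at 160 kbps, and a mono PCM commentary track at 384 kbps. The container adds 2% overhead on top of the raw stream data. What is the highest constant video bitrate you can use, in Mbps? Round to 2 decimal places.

3.73 Mbps

Budget: 1.5 GB = 12000.0 Mb.
Stream payload after overhead: 12000.0 / 1.02 = 11764.7 Mb.
42 min = 2520 s
Total bitrate budget: 11764.7 Mb / 2520 s = 4.669 Mbps.
Audio total: 392 + 160 + 384 = 936 kbps = 0.936 Mbps.
Video: 4.669 − 0.936 = 3.733 Mbps.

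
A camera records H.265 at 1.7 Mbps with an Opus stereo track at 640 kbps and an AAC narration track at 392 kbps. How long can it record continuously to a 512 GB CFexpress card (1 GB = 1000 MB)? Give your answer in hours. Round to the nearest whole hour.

416 hours

Audio total: 640 + 392 = 1032 kbps = 1.032 Mbps.
Total bitrate: 1.7 + 1.032 = 2.732 Mbps.
Capacity: 512 GB = 4,096,000 Mb.
Recording time: 4,096,000 / 2.732 = 1,499,268 s ≈ 416 hours.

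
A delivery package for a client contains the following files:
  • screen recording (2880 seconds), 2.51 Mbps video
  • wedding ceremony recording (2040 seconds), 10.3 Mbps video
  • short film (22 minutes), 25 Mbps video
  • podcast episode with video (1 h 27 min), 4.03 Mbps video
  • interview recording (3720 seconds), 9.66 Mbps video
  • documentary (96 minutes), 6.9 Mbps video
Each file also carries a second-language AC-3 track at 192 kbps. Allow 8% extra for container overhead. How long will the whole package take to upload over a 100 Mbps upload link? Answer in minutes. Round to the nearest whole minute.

29 minutes

Audio: 192 kbps = 0.192 Mbps.
screen recording: 2.702 Mbps × 2880 s × 1.08 = 8404.3 Mb
wedding ceremony recording: 10.492 Mbps × 2040 s × 1.08 = 23116.0 Mb
short film: 25.192 Mbps × 1320 s × 1.08 = 35913.7 Mb
podcast episode with video: 4.222 Mbps × 5220 s × 1.08 = 23801.9 Mb
interview recording: 9.852 Mbps × 3720 s × 1.08 = 39581.4 Mb
documentary: 7.092 Mbps × 5760 s × 1.08 = 44117.9 Mb
Total: 174935.2 Mb = 21866.9 MB.
At 100 Mbps: 174935.2 / 100 = 1749 s ≈ 29.2 minutes.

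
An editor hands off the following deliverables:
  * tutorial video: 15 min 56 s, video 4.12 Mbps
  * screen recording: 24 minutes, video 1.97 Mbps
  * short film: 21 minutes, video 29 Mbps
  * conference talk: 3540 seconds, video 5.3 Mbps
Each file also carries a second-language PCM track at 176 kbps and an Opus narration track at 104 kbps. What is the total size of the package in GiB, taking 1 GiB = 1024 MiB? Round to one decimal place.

Audio total: 176 + 104 = 280 kbps = 0.280 Mbps.
tutorial video: 4.400 Mbps × 956 s = 4206.4 Mb
screen recording: 2.250 Mbps × 1440 s = 3240.0 Mb
short film: 29.280 Mbps × 1260 s = 36892.8 Mb
conference talk: 5.580 Mbps × 3540 s = 19753.2 Mb
Total: 64092.4 Mb = 8011.6 MB.
= 7.461 GiB.

7.5 GiB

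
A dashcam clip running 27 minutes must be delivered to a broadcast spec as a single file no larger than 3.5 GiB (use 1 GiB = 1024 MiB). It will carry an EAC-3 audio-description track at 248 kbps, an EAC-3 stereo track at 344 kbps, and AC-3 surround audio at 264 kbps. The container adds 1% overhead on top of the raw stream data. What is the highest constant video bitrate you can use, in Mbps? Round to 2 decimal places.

Budget: 3.5 GiB = 30064.8 Mb.
Stream payload after overhead: 30064.8 / 1.01 = 29767.1 Mb.
27 min = 1620 s
Total bitrate budget: 29767.1 Mb / 1620 s = 18.375 Mbps.
Audio total: 248 + 344 + 264 = 856 kbps = 0.856 Mbps.
Video: 18.375 − 0.856 = 17.519 Mbps.

17.52 Mbps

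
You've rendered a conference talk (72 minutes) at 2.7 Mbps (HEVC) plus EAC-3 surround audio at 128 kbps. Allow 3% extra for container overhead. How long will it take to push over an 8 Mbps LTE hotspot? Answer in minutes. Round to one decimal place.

72 min = 4320 s
Audio: 128 kbps = 0.128 Mbps.
Total bitrate: 2.828 Mbps.
File: 2.828 Mbps × 4320 s = 12217.0 Mb.
With 3% container overhead: ×1.03. → 12583.5 Mb.
At 8 Mbps: 12583.5 / 8 = 1572.9 s ≈ 26.2 minutes.

26.2 minutes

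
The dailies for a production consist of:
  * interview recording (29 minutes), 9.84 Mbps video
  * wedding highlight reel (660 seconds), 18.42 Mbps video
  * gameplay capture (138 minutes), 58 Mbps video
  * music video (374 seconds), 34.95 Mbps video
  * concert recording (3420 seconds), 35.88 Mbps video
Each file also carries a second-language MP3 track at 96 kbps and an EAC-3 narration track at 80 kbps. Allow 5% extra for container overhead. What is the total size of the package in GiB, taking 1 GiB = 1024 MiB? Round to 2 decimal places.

79.19 GiB

Audio total: 96 + 80 = 176 kbps = 0.176 Mbps.
interview recording: 10.016 Mbps × 1740 s × 1.05 = 18299.2 Mb
wedding highlight reel: 18.596 Mbps × 660 s × 1.05 = 12887.0 Mb
gameplay capture: 58.176 Mbps × 8280 s × 1.05 = 505782.1 Mb
music video: 35.126 Mbps × 374 s × 1.05 = 13794.0 Mb
concert recording: 36.056 Mbps × 3420 s × 1.05 = 129477.1 Mb
Total: 680239.5 Mb = 85029.9 MB.
= 79.19 GiB.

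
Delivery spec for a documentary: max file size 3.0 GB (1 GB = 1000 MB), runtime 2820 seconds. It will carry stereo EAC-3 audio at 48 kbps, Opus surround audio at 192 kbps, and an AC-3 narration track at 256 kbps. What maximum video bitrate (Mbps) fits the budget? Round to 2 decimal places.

8.01 Mbps

Budget: 3.0 GB = 24000.0 Mb.
Total bitrate budget: 24000.0 Mb / 2820 s = 8.511 Mbps.
Audio total: 48 + 192 + 256 = 496 kbps = 0.496 Mbps.
Video: 8.511 − 0.496 = 8.015 Mbps.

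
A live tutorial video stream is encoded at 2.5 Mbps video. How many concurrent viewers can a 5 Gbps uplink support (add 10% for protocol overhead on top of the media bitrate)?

1818

On the wire with 10% overhead: 2.750 Mbps.
5 Gbps = 5,000 Mbps; 5,000 / 2.750 = 1818.18 → 1818 viewers.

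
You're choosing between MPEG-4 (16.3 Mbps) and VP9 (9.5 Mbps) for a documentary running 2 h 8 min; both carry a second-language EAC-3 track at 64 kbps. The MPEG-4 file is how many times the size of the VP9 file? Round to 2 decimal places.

2 h 8 min = 128 min = 7680 s
Audio: 64 kbps = 0.064 Mbps.
MPEG-4: 16.364 Mbps × 7680 s = 125675.5 Mb = 14.631 GiB.
VP9: 9.564 Mbps × 7680 s = 73451.5 Mb = 8.551 GiB.
Ratio: 14.631 / 8.551 = 1.711.

1.71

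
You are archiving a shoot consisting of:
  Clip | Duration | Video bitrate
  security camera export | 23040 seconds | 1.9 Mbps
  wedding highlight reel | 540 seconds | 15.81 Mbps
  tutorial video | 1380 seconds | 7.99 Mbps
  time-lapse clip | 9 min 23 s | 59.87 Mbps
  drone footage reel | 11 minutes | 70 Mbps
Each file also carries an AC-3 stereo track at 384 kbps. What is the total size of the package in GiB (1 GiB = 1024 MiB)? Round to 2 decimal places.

17.85 GiB

Audio: 384 kbps = 0.384 Mbps.
security camera export: 2.284 Mbps × 23040 s = 52623.4 Mb
wedding highlight reel: 16.194 Mbps × 540 s = 8744.8 Mb
tutorial video: 8.374 Mbps × 1380 s = 11556.1 Mb
time-lapse clip: 60.254 Mbps × 563 s = 33923.0 Mb
drone footage reel: 70.384 Mbps × 660 s = 46453.4 Mb
Total: 153300.7 Mb = 19162.6 MB.
= 17.85 GiB.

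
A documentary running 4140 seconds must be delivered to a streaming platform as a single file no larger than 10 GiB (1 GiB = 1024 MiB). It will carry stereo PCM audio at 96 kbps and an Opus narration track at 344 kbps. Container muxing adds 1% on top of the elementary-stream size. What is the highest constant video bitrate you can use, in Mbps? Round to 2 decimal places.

Budget: 10 GiB = 85899.3 Mb.
Stream payload after overhead: 85899.3 / 1.01 = 85048.9 Mb.
Total bitrate budget: 85048.9 Mb / 4140 s = 20.543 Mbps.
Audio total: 96 + 344 = 440 kbps = 0.440 Mbps.
Video: 20.543 − 0.440 = 20.103 Mbps.

20.10 Mbps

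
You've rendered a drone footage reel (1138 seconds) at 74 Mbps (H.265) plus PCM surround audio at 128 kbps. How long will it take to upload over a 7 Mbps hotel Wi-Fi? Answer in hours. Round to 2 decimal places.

Audio: 128 kbps = 0.128 Mbps.
Total bitrate: 74.128 Mbps.
File: 74.128 Mbps × 1138 s = 84357.7 Mb.
At 7 Mbps: 84357.7 / 7 = 12051.1 s ≈ 3.35 hours.

3.35 hours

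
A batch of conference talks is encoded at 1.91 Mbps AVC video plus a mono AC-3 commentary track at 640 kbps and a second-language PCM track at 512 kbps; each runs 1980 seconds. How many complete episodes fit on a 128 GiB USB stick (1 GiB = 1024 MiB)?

181

Audio total: 640 + 512 = 1152 kbps = 1.152 Mbps.
Total bitrate: 3.062 Mbps.
Per item: 3.062 Mbps × 1980 s = 6,063 Mb = 757.8 MB.
Capacity: 128 GiB = 1,099,512 Mb; 181.35 items → 181 complete.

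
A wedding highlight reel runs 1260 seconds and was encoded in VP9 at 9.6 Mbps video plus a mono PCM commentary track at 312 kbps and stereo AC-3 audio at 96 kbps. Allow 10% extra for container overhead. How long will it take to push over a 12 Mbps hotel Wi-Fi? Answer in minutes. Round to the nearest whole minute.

Audio total: 312 + 96 = 408 kbps = 0.408 Mbps.
Total bitrate: 10.008 Mbps.
File: 10.008 Mbps × 1260 s = 12610.1 Mb.
With 10% container overhead: ×1.10. → 13871.1 Mb.
At 12 Mbps: 13871.1 / 12 = 1155.9 s ≈ 19.3 minutes.

19 minutes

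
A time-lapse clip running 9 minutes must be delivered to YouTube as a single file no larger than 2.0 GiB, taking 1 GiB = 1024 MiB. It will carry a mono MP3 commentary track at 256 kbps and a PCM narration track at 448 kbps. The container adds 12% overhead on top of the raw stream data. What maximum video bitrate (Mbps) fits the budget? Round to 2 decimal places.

27.70 Mbps

Budget: 2.0 GiB = 17179.9 Mb.
Stream payload after overhead: 17179.9 / 1.12 = 15339.2 Mb.
9 min = 540 s
Total bitrate budget: 15339.2 Mb / 540 s = 28.406 Mbps.
Audio total: 256 + 448 = 704 kbps = 0.704 Mbps.
Video: 28.406 − 0.704 = 27.702 Mbps.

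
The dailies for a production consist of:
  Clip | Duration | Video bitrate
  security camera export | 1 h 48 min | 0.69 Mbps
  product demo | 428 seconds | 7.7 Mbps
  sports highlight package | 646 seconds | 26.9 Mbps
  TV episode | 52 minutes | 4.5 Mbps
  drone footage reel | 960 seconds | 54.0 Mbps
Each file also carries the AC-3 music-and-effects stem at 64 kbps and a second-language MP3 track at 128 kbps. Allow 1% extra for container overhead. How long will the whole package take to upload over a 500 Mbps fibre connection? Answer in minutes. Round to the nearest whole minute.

3 minutes

Audio total: 64 + 128 = 192 kbps = 0.192 Mbps.
security camera export: 0.882 Mbps × 6480 s × 1.01 = 5772.5 Mb
product demo: 7.892 Mbps × 428 s × 1.01 = 3411.6 Mb
sports highlight package: 27.092 Mbps × 646 s × 1.01 = 17676.4 Mb
TV episode: 4.692 Mbps × 3120 s × 1.01 = 14785.4 Mb
drone footage reel: 54.192 Mbps × 960 s × 1.01 = 52544.6 Mb
Total: 94190.5 Mb = 11773.8 MB.
At 500 Mbps: 94190.5 / 500 = 188 s ≈ 3.14 minutes.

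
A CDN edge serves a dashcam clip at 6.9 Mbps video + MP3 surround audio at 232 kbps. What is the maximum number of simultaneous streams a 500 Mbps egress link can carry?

70

Audio: 232 kbps = 0.232 Mbps.
Per-viewer media rate: 7.132 Mbps.
500 Mbps = 500.0 Mbps; 500.0 / 7.132 = 70.11 → 70 viewers.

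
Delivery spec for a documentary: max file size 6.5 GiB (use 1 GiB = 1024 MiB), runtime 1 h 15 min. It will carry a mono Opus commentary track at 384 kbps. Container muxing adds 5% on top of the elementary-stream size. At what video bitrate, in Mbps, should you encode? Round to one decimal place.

11.4 Mbps

Budget: 6.5 GiB = 55834.6 Mb.
Stream payload after overhead: 55834.6 / 1.05 = 53175.8 Mb.
1 h 15 min = 75 min = 4500 s
Total bitrate budget: 53175.8 Mb / 4500 s = 11.817 Mbps.
Audio: 384 kbps = 0.384 Mbps.
Video: 11.817 − 0.384 = 11.433 Mbps.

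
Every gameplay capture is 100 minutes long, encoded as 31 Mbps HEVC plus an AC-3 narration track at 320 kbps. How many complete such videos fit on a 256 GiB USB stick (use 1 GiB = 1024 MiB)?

100 min = 6000 s
Audio: 320 kbps = 0.320 Mbps.
Total bitrate: 31.320 Mbps.
Per item: 31.320 Mbps × 6000 s = 187,920 Mb = 23,490 MB.
Capacity: 256 GiB = 2,199,023 Mb; 11.70 items → 11 complete.

11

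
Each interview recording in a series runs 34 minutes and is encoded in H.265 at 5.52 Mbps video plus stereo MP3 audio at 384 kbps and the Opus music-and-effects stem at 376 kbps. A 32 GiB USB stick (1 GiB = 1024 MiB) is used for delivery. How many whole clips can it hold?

34 min = 2040 s
Audio total: 384 + 376 = 760 kbps = 0.760 Mbps.
Total bitrate: 6.280 Mbps.
Per item: 6.280 Mbps × 2040 s = 12,811 Mb = 1,601 MB.
Capacity: 32 GiB = 274,878 Mb; 21.46 items → 21 complete.

21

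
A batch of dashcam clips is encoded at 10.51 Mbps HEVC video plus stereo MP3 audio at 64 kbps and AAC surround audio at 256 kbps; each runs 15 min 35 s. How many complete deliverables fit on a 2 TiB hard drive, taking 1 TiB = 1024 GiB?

15 min 35 s = 935 s
Audio total: 64 + 256 = 320 kbps = 0.320 Mbps.
Total bitrate: 10.830 Mbps.
Per item: 10.830 Mbps × 935 s = 10,126 Mb = 1,266 MB.
Capacity: 2 TiB = 17,592,186 Mb; 1737.32 items → 1737 complete.

1737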